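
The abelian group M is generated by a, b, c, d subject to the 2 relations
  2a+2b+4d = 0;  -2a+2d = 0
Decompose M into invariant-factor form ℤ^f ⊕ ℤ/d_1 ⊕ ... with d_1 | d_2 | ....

Answer: M ≅ ℤ^2 ⊕ ℤ/2 ⊕ ℤ/2

Derivation:
rank_ℚ(R)=2; free=4−2=2
SNF(R) diag = [2, 2] → torsion [2, 2]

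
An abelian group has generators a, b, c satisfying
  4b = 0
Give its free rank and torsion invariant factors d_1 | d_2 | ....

rank_ℚ(R)=1; free=3−1=2
SNF(R) diag = [4] → torsion [4]

Answer: M ≅ ℤ^2 ⊕ ℤ/4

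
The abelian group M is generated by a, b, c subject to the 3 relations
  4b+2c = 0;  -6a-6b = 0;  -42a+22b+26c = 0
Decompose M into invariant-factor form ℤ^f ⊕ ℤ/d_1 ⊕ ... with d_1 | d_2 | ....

Answer: M ≅ ℤ/2 ⊕ ℤ/6 ⊕ ℤ/12

Derivation:
rank_ℚ(R)=3; free=3−3=0
SNF(R) diag = [2, 6, 12] → torsion [2, 6, 12]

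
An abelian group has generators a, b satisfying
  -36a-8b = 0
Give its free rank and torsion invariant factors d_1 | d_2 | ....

rank_ℚ(R)=1; free=2−1=1
SNF(R) diag = [4] → torsion [4]

Answer: M ≅ ℤ^1 ⊕ ℤ/4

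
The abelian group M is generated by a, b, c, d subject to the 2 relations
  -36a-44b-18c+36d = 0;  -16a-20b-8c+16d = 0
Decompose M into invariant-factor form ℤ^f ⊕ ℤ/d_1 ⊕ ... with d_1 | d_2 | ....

Answer: M ≅ ℤ^2 ⊕ ℤ/2 ⊕ ℤ/4

Derivation:
rank_ℚ(R)=2; free=4−2=2
SNF(R) diag = [2, 4] → torsion [2, 4]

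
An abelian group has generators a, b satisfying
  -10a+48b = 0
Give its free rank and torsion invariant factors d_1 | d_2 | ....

rank_ℚ(R)=1; free=2−1=1
SNF(R) diag = [2] → torsion [2]

Answer: M ≅ ℤ^1 ⊕ ℤ/2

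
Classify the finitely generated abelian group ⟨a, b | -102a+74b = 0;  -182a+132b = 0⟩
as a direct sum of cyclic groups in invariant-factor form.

Answer: M ≅ ℤ/2 ⊕ ℤ/2

Derivation:
rank_ℚ(R)=2; free=2−2=0
SNF(R) diag = [2, 2] → torsion [2, 2]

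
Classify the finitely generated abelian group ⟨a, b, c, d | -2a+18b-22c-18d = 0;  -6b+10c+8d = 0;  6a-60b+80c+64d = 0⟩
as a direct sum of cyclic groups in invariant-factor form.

Answer: M ≅ ℤ^1 ⊕ ℤ/2 ⊕ ℤ/2 ⊕ ℤ/6

Derivation:
rank_ℚ(R)=3; free=4−3=1
SNF(R) diag = [2, 2, 6] → torsion [2, 2, 6]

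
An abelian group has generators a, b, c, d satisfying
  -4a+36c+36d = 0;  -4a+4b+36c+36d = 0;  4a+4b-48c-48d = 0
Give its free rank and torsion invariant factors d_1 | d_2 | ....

rank_ℚ(R)=3; free=4−3=1
SNF(R) diag = [4, 4, 12] → torsion [4, 4, 12]

Answer: M ≅ ℤ^1 ⊕ ℤ/4 ⊕ ℤ/4 ⊕ ℤ/12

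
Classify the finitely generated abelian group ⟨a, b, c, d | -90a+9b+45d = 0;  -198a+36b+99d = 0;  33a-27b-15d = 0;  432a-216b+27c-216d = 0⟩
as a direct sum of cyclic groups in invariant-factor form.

Answer: M ≅ ℤ/3 ⊕ ℤ/9 ⊕ ℤ/27 ⊕ ℤ/81

Derivation:
rank_ℚ(R)=4; free=4−4=0
SNF(R) diag = [3, 9, 27, 81] → torsion [3, 9, 27, 81]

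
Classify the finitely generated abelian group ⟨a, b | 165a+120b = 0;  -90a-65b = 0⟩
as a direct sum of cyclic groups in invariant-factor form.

rank_ℚ(R)=2; free=2−2=0
SNF(R) diag = [5, 15] → torsion [5, 15]

Answer: M ≅ ℤ/5 ⊕ ℤ/15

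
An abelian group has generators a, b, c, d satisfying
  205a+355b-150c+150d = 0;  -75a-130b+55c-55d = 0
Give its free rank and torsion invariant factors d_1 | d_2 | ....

Answer: M ≅ ℤ^2 ⊕ ℤ/5 ⊕ ℤ/5

Derivation:
rank_ℚ(R)=2; free=4−2=2
SNF(R) diag = [5, 5] → torsion [5, 5]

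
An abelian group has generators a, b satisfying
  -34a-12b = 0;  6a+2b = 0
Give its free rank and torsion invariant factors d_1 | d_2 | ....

Answer: M ≅ ℤ/2 ⊕ ℤ/2

Derivation:
rank_ℚ(R)=2; free=2−2=0
SNF(R) diag = [2, 2] → torsion [2, 2]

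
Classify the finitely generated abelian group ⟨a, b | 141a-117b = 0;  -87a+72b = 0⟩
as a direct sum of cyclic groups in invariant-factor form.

Answer: M ≅ ℤ/3 ⊕ ℤ/9

Derivation:
rank_ℚ(R)=2; free=2−2=0
SNF(R) diag = [3, 9] → torsion [3, 9]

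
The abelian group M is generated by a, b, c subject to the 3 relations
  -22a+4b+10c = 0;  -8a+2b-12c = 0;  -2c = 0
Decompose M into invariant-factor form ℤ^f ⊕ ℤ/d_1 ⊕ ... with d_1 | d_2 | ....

rank_ℚ(R)=3; free=3−3=0
SNF(R) diag = [2, 2, 6] → torsion [2, 2, 6]

Answer: M ≅ ℤ/2 ⊕ ℤ/2 ⊕ ℤ/6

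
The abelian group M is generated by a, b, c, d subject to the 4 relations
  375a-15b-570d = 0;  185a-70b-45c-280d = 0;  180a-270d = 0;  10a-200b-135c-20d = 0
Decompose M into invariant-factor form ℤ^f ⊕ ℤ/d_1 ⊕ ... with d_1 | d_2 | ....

rank_ℚ(R)=4; free=4−4=0
SNF(R) diag = [5, 15, 45, 90] → torsion [5, 15, 45, 90]

Answer: M ≅ ℤ/5 ⊕ ℤ/15 ⊕ ℤ/45 ⊕ ℤ/90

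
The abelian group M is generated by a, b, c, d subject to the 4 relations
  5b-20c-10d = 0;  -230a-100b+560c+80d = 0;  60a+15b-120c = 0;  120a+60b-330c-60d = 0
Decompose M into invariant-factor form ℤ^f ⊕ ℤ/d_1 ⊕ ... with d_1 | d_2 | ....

Answer: M ≅ ℤ/5 ⊕ ℤ/10 ⊕ ℤ/30 ⊕ ℤ/30

Derivation:
rank_ℚ(R)=4; free=4−4=0
SNF(R) diag = [5, 10, 30, 30] → torsion [5, 10, 30, 30]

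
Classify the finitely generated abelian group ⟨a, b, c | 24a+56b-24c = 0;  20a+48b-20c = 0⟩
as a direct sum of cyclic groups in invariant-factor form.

rank_ℚ(R)=2; free=3−2=1
SNF(R) diag = [4, 8] → torsion [4, 8]

Answer: M ≅ ℤ^1 ⊕ ℤ/4 ⊕ ℤ/8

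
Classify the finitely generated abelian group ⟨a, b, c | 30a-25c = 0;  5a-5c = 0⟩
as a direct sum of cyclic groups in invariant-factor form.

rank_ℚ(R)=2; free=3−2=1
SNF(R) diag = [5, 5] → torsion [5, 5]

Answer: M ≅ ℤ^1 ⊕ ℤ/5 ⊕ ℤ/5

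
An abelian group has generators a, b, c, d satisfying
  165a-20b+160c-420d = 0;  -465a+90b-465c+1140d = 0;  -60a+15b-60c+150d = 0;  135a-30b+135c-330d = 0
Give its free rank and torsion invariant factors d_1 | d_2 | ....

rank_ℚ(R)=4; free=4−4=0
SNF(R) diag = [5, 15, 15, 30] → torsion [5, 15, 15, 30]

Answer: M ≅ ℤ/5 ⊕ ℤ/15 ⊕ ℤ/15 ⊕ ℤ/30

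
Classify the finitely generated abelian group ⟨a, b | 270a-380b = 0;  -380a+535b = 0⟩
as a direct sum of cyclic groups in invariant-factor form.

Answer: M ≅ ℤ/5 ⊕ ℤ/10

Derivation:
rank_ℚ(R)=2; free=2−2=0
SNF(R) diag = [5, 10] → torsion [5, 10]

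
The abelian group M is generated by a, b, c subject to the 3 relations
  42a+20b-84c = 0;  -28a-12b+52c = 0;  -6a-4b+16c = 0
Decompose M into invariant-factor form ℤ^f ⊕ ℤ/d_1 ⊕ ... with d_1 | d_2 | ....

Answer: M ≅ ℤ/2 ⊕ ℤ/4 ⊕ ℤ/4

Derivation:
rank_ℚ(R)=3; free=3−3=0
SNF(R) diag = [2, 4, 4] → torsion [2, 4, 4]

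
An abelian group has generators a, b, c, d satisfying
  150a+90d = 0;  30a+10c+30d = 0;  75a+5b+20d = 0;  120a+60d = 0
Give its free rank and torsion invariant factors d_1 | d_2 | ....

Answer: M ≅ ℤ/5 ⊕ ℤ/10 ⊕ ℤ/30 ⊕ ℤ/60

Derivation:
rank_ℚ(R)=4; free=4−4=0
SNF(R) diag = [5, 10, 30, 60] → torsion [5, 10, 30, 60]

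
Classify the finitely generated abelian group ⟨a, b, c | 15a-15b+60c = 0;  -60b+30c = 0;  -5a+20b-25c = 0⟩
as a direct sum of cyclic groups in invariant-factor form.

rank_ℚ(R)=3; free=3−3=0
SNF(R) diag = [5, 15, 30] → torsion [5, 15, 30]

Answer: M ≅ ℤ/5 ⊕ ℤ/15 ⊕ ℤ/30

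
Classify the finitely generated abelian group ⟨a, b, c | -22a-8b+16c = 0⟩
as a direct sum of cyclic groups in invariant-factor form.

Answer: M ≅ ℤ^2 ⊕ ℤ/2

Derivation:
rank_ℚ(R)=1; free=3−1=2
SNF(R) diag = [2] → torsion [2]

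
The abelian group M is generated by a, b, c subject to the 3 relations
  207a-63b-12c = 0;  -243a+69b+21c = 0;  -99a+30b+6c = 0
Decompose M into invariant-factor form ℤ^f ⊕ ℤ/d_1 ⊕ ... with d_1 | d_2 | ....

rank_ℚ(R)=3; free=3−3=0
SNF(R) diag = [3, 3, 9] → torsion [3, 3, 9]

Answer: M ≅ ℤ/3 ⊕ ℤ/3 ⊕ ℤ/9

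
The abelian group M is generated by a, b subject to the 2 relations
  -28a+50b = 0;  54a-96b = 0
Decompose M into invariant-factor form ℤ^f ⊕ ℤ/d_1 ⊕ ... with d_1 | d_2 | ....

rank_ℚ(R)=2; free=2−2=0
SNF(R) diag = [2, 6] → torsion [2, 6]

Answer: M ≅ ℤ/2 ⊕ ℤ/6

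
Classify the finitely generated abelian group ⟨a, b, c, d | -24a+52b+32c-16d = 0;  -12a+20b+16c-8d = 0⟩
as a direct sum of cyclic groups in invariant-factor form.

rank_ℚ(R)=2; free=4−2=2
SNF(R) diag = [4, 12] → torsion [4, 12]

Answer: M ≅ ℤ^2 ⊕ ℤ/4 ⊕ ℤ/12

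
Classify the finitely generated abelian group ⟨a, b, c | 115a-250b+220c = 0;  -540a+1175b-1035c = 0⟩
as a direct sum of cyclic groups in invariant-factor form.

rank_ℚ(R)=2; free=3−2=1
SNF(R) diag = [5, 5] → torsion [5, 5]

Answer: M ≅ ℤ^1 ⊕ ℤ/5 ⊕ ℤ/5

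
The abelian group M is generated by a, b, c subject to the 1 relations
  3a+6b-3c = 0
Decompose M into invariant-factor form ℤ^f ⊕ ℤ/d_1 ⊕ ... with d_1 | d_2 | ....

Answer: M ≅ ℤ^2 ⊕ ℤ/3

Derivation:
rank_ℚ(R)=1; free=3−1=2
SNF(R) diag = [3] → torsion [3]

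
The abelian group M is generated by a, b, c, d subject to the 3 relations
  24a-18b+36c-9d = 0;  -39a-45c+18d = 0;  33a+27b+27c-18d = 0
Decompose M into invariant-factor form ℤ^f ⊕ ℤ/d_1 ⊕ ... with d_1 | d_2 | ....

Answer: M ≅ ℤ^1 ⊕ ℤ/3 ⊕ ℤ/9 ⊕ ℤ/9

Derivation:
rank_ℚ(R)=3; free=4−3=1
SNF(R) diag = [3, 9, 9] → torsion [3, 9, 9]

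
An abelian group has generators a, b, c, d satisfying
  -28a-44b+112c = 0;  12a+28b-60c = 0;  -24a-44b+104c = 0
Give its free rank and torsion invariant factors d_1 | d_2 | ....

rank_ℚ(R)=3; free=4−3=1
SNF(R) diag = [4, 4, 4] → torsion [4, 4, 4]

Answer: M ≅ ℤ^1 ⊕ ℤ/4 ⊕ ℤ/4 ⊕ ℤ/4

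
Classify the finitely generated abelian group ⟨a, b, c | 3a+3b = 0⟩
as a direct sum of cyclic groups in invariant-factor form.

rank_ℚ(R)=1; free=3−1=2
SNF(R) diag = [3] → torsion [3]

Answer: M ≅ ℤ^2 ⊕ ℤ/3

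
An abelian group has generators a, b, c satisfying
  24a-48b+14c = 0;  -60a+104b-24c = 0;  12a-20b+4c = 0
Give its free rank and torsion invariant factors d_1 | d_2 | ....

Answer: M ≅ ℤ/2 ⊕ ℤ/4 ⊕ ℤ/12

Derivation:
rank_ℚ(R)=3; free=3−3=0
SNF(R) diag = [2, 4, 12] → torsion [2, 4, 12]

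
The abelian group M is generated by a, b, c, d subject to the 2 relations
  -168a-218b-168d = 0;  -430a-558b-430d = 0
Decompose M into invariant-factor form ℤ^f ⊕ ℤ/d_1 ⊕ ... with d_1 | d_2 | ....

Answer: M ≅ ℤ^2 ⊕ ℤ/2 ⊕ ℤ/2

Derivation:
rank_ℚ(R)=2; free=4−2=2
SNF(R) diag = [2, 2] → torsion [2, 2]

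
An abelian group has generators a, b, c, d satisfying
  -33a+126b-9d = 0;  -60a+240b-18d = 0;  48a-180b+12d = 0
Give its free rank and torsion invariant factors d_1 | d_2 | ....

Answer: M ≅ ℤ^1 ⊕ ℤ/3 ⊕ ℤ/6 ⊕ ℤ/12

Derivation:
rank_ℚ(R)=3; free=4−3=1
SNF(R) diag = [3, 6, 12] → torsion [3, 6, 12]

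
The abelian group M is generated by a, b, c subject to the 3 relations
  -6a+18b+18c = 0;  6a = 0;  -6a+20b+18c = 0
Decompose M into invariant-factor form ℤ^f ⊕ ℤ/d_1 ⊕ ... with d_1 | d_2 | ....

rank_ℚ(R)=3; free=3−3=0
SNF(R) diag = [2, 6, 18] → torsion [2, 6, 18]

Answer: M ≅ ℤ/2 ⊕ ℤ/6 ⊕ ℤ/18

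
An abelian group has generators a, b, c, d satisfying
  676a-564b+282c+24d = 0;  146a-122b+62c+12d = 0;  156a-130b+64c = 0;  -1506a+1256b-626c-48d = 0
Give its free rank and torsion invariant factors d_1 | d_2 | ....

rank_ℚ(R)=4; free=4−4=0
SNF(R) diag = [2, 2, 6, 12] → torsion [2, 2, 6, 12]

Answer: M ≅ ℤ/2 ⊕ ℤ/2 ⊕ ℤ/6 ⊕ ℤ/12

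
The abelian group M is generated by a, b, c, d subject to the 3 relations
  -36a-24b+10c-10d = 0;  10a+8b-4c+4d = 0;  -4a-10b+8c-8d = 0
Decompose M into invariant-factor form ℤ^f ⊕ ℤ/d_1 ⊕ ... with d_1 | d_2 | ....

Answer: M ≅ ℤ^1 ⊕ ℤ/2 ⊕ ℤ/2 ⊕ ℤ/2

Derivation:
rank_ℚ(R)=3; free=4−3=1
SNF(R) diag = [2, 2, 2] → torsion [2, 2, 2]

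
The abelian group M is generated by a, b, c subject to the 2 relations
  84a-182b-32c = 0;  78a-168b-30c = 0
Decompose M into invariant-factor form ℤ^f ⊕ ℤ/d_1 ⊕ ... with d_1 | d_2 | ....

Answer: M ≅ ℤ^1 ⊕ ℤ/2 ⊕ ℤ/6

Derivation:
rank_ℚ(R)=2; free=3−2=1
SNF(R) diag = [2, 6] → torsion [2, 6]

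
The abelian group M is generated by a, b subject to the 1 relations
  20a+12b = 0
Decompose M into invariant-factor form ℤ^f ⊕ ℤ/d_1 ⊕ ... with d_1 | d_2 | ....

rank_ℚ(R)=1; free=2−1=1
SNF(R) diag = [4] → torsion [4]

Answer: M ≅ ℤ^1 ⊕ ℤ/4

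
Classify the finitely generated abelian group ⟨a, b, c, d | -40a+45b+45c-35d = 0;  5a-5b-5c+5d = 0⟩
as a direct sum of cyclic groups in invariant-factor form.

Answer: M ≅ ℤ^2 ⊕ ℤ/5 ⊕ ℤ/5

Derivation:
rank_ℚ(R)=2; free=4−2=2
SNF(R) diag = [5, 5] → torsion [5, 5]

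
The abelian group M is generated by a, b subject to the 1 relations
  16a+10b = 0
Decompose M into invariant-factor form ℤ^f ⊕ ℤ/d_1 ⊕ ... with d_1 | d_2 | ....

rank_ℚ(R)=1; free=2−1=1
SNF(R) diag = [2] → torsion [2]

Answer: M ≅ ℤ^1 ⊕ ℤ/2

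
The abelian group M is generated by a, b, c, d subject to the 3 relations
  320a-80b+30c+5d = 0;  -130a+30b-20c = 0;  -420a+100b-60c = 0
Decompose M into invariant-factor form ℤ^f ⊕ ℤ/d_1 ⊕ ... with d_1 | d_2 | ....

rank_ℚ(R)=3; free=4−3=1
SNF(R) diag = [5, 10, 20] → torsion [5, 10, 20]

Answer: M ≅ ℤ^1 ⊕ ℤ/5 ⊕ ℤ/10 ⊕ ℤ/20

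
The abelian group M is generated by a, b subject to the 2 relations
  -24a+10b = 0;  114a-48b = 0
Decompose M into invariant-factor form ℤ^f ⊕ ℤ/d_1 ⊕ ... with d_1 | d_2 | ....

rank_ℚ(R)=2; free=2−2=0
SNF(R) diag = [2, 6] → torsion [2, 6]

Answer: M ≅ ℤ/2 ⊕ ℤ/6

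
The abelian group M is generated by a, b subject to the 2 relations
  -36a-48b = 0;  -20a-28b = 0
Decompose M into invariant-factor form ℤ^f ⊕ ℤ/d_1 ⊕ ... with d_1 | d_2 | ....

rank_ℚ(R)=2; free=2−2=0
SNF(R) diag = [4, 12] → torsion [4, 12]

Answer: M ≅ ℤ/4 ⊕ ℤ/12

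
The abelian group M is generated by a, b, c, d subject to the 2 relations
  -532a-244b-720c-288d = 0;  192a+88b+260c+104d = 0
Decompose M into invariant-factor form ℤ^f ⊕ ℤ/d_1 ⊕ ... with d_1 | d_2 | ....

rank_ℚ(R)=2; free=4−2=2
SNF(R) diag = [4, 4] → torsion [4, 4]

Answer: M ≅ ℤ^2 ⊕ ℤ/4 ⊕ ℤ/4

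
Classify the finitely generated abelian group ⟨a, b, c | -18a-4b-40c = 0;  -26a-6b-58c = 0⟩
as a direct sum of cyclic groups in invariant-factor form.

rank_ℚ(R)=2; free=3−2=1
SNF(R) diag = [2, 2] → torsion [2, 2]

Answer: M ≅ ℤ^1 ⊕ ℤ/2 ⊕ ℤ/2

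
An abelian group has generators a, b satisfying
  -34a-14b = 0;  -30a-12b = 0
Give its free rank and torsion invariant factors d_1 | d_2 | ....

Answer: M ≅ ℤ/2 ⊕ ℤ/6

Derivation:
rank_ℚ(R)=2; free=2−2=0
SNF(R) diag = [2, 6] → torsion [2, 6]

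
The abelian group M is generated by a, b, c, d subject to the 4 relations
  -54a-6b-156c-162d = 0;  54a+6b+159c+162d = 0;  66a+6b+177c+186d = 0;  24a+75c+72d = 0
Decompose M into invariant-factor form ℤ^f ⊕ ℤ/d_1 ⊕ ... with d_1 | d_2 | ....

rank_ℚ(R)=4; free=4−4=0
SNF(R) diag = [3, 6, 12, 24] → torsion [3, 6, 12, 24]

Answer: M ≅ ℤ/3 ⊕ ℤ/6 ⊕ ℤ/12 ⊕ ℤ/24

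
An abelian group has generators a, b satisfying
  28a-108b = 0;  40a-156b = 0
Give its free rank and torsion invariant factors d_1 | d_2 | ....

rank_ℚ(R)=2; free=2−2=0
SNF(R) diag = [4, 12] → torsion [4, 12]

Answer: M ≅ ℤ/4 ⊕ ℤ/12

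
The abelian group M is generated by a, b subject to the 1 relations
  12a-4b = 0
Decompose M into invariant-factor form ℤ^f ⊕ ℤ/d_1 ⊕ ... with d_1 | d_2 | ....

rank_ℚ(R)=1; free=2−1=1
SNF(R) diag = [4] → torsion [4]

Answer: M ≅ ℤ^1 ⊕ ℤ/4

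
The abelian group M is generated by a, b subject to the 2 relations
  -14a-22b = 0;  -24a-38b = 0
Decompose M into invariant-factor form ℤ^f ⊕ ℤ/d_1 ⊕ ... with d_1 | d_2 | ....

Answer: M ≅ ℤ/2 ⊕ ℤ/2

Derivation:
rank_ℚ(R)=2; free=2−2=0
SNF(R) diag = [2, 2] → torsion [2, 2]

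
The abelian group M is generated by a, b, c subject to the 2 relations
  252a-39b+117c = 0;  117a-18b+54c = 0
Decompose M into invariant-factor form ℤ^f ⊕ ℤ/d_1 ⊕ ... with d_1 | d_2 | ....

Answer: M ≅ ℤ^1 ⊕ ℤ/3 ⊕ ℤ/9

Derivation:
rank_ℚ(R)=2; free=3−2=1
SNF(R) diag = [3, 9] → torsion [3, 9]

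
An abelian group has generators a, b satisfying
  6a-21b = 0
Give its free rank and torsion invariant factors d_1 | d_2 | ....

rank_ℚ(R)=1; free=2−1=1
SNF(R) diag = [3] → torsion [3]

Answer: M ≅ ℤ^1 ⊕ ℤ/3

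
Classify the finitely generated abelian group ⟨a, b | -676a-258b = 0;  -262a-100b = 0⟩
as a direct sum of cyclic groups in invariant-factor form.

rank_ℚ(R)=2; free=2−2=0
SNF(R) diag = [2, 2] → torsion [2, 2]

Answer: M ≅ ℤ/2 ⊕ ℤ/2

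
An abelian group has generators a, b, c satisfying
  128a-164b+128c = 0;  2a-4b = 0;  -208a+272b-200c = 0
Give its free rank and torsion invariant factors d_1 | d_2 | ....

rank_ℚ(R)=3; free=3−3=0
SNF(R) diag = [2, 4, 8] → torsion [2, 4, 8]

Answer: M ≅ ℤ/2 ⊕ ℤ/4 ⊕ ℤ/8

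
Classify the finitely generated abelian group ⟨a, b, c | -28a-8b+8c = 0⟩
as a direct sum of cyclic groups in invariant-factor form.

rank_ℚ(R)=1; free=3−1=2
SNF(R) diag = [4] → torsion [4]

Answer: M ≅ ℤ^2 ⊕ ℤ/4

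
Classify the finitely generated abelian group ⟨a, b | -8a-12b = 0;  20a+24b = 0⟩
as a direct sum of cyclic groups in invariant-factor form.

rank_ℚ(R)=2; free=2−2=0
SNF(R) diag = [4, 12] → torsion [4, 12]

Answer: M ≅ ℤ/4 ⊕ ℤ/12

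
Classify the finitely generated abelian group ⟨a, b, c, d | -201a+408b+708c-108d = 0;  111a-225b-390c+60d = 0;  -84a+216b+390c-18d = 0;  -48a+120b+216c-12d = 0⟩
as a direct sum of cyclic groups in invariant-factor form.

Answer: M ≅ ℤ/3 ⊕ ℤ/3 ⊕ ℤ/6 ⊕ ℤ/12

Derivation:
rank_ℚ(R)=4; free=4−4=0
SNF(R) diag = [3, 3, 6, 12] → torsion [3, 3, 6, 12]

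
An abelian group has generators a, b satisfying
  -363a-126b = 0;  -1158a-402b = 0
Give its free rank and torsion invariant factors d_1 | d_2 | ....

Answer: M ≅ ℤ/3 ⊕ ℤ/6

Derivation:
rank_ℚ(R)=2; free=2−2=0
SNF(R) diag = [3, 6] → torsion [3, 6]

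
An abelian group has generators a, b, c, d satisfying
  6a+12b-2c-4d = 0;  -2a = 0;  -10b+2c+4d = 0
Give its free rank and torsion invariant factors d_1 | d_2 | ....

Answer: M ≅ ℤ^1 ⊕ ℤ/2 ⊕ ℤ/2 ⊕ ℤ/2

Derivation:
rank_ℚ(R)=3; free=4−3=1
SNF(R) diag = [2, 2, 2] → torsion [2, 2, 2]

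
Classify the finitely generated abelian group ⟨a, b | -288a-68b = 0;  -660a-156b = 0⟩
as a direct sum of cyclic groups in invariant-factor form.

rank_ℚ(R)=2; free=2−2=0
SNF(R) diag = [4, 12] → torsion [4, 12]

Answer: M ≅ ℤ/4 ⊕ ℤ/12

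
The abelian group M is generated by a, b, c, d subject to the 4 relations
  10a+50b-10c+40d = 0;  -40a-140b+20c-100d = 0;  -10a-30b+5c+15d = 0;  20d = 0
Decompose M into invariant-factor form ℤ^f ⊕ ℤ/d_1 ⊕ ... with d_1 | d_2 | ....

Answer: M ≅ ℤ/5 ⊕ ℤ/10 ⊕ ℤ/20 ⊕ ℤ/20

Derivation:
rank_ℚ(R)=4; free=4−4=0
SNF(R) diag = [5, 10, 20, 20] → torsion [5, 10, 20, 20]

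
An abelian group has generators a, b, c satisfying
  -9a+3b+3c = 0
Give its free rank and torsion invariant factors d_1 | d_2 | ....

Answer: M ≅ ℤ^2 ⊕ ℤ/3

Derivation:
rank_ℚ(R)=1; free=3−1=2
SNF(R) diag = [3] → torsion [3]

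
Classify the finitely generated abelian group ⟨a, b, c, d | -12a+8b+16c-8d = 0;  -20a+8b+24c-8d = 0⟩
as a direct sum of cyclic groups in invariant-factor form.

rank_ℚ(R)=2; free=4−2=2
SNF(R) diag = [4, 8] → torsion [4, 8]

Answer: M ≅ ℤ^2 ⊕ ℤ/4 ⊕ ℤ/8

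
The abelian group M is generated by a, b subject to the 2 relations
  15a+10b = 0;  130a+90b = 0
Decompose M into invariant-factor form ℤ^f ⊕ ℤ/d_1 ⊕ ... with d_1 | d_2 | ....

Answer: M ≅ ℤ/5 ⊕ ℤ/10

Derivation:
rank_ℚ(R)=2; free=2−2=0
SNF(R) diag = [5, 10] → torsion [5, 10]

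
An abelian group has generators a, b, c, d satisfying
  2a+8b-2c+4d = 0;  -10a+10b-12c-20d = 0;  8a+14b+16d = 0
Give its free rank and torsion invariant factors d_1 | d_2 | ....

rank_ℚ(R)=3; free=4−3=1
SNF(R) diag = [2, 2, 2] → torsion [2, 2, 2]

Answer: M ≅ ℤ^1 ⊕ ℤ/2 ⊕ ℤ/2 ⊕ ℤ/2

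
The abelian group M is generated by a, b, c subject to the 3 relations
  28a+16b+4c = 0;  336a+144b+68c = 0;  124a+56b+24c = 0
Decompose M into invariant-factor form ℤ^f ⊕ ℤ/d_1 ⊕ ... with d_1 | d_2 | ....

rank_ℚ(R)=3; free=3−3=0
SNF(R) diag = [4, 4, 8] → torsion [4, 4, 8]

Answer: M ≅ ℤ/4 ⊕ ℤ/4 ⊕ ℤ/8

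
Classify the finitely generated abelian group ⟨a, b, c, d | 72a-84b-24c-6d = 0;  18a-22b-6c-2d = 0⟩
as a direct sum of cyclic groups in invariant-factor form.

Answer: M ≅ ℤ^2 ⊕ ℤ/2 ⊕ ℤ/6

Derivation:
rank_ℚ(R)=2; free=4−2=2
SNF(R) diag = [2, 6] → torsion [2, 6]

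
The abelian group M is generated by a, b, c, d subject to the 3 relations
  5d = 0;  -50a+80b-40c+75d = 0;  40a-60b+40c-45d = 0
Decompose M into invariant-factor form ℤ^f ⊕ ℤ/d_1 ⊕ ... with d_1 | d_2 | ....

Answer: M ≅ ℤ^1 ⊕ ℤ/5 ⊕ ℤ/10 ⊕ ℤ/20

Derivation:
rank_ℚ(R)=3; free=4−3=1
SNF(R) diag = [5, 10, 20] → torsion [5, 10, 20]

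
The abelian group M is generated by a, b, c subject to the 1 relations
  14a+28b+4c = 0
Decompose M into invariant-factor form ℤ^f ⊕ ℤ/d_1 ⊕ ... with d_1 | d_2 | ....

Answer: M ≅ ℤ^2 ⊕ ℤ/2

Derivation:
rank_ℚ(R)=1; free=3−1=2
SNF(R) diag = [2] → torsion [2]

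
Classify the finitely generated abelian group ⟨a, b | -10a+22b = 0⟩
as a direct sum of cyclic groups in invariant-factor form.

rank_ℚ(R)=1; free=2−1=1
SNF(R) diag = [2] → torsion [2]

Answer: M ≅ ℤ^1 ⊕ ℤ/2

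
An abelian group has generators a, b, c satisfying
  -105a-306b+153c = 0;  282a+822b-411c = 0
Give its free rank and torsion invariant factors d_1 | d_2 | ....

Answer: M ≅ ℤ^1 ⊕ ℤ/3 ⊕ ℤ/3

Derivation:
rank_ℚ(R)=2; free=3−2=1
SNF(R) diag = [3, 3] → torsion [3, 3]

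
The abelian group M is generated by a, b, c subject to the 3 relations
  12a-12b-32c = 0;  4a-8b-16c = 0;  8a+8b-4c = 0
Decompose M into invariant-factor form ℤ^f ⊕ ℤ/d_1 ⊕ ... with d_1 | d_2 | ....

Answer: M ≅ ℤ/4 ⊕ ℤ/4 ⊕ ℤ/12

Derivation:
rank_ℚ(R)=3; free=3−3=0
SNF(R) diag = [4, 4, 12] → torsion [4, 4, 12]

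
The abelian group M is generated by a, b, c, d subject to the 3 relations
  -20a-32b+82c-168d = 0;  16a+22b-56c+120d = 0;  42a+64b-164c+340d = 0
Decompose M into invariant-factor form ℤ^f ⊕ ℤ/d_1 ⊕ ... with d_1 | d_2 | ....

Answer: M ≅ ℤ^1 ⊕ ℤ/2 ⊕ ℤ/2 ⊕ ℤ/6

Derivation:
rank_ℚ(R)=3; free=4−3=1
SNF(R) diag = [2, 2, 6] → torsion [2, 2, 6]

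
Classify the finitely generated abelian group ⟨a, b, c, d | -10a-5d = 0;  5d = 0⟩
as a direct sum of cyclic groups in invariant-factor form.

Answer: M ≅ ℤ^2 ⊕ ℤ/5 ⊕ ℤ/10

Derivation:
rank_ℚ(R)=2; free=4−2=2
SNF(R) diag = [5, 10] → torsion [5, 10]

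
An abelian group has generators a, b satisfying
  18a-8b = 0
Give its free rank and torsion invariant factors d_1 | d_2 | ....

rank_ℚ(R)=1; free=2−1=1
SNF(R) diag = [2] → torsion [2]

Answer: M ≅ ℤ^1 ⊕ ℤ/2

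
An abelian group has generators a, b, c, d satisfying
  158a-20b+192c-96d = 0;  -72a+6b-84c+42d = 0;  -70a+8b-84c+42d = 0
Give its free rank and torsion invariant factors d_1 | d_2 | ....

rank_ℚ(R)=3; free=4−3=1
SNF(R) diag = [2, 2, 6] → torsion [2, 2, 6]

Answer: M ≅ ℤ^1 ⊕ ℤ/2 ⊕ ℤ/2 ⊕ ℤ/6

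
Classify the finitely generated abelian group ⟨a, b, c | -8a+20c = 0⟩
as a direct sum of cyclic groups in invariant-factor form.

Answer: M ≅ ℤ^2 ⊕ ℤ/4

Derivation:
rank_ℚ(R)=1; free=3−1=2
SNF(R) diag = [4] → torsion [4]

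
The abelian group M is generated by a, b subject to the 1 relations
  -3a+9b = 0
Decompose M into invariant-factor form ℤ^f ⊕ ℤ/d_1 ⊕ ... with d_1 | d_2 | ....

Answer: M ≅ ℤ^1 ⊕ ℤ/3

Derivation:
rank_ℚ(R)=1; free=2−1=1
SNF(R) diag = [3] → torsion [3]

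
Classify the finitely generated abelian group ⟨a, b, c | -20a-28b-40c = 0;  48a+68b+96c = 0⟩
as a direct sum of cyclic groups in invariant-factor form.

rank_ℚ(R)=2; free=3−2=1
SNF(R) diag = [4, 4] → torsion [4, 4]

Answer: M ≅ ℤ^1 ⊕ ℤ/4 ⊕ ℤ/4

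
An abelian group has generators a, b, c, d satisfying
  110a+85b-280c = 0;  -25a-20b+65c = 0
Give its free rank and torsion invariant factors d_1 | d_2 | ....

rank_ℚ(R)=2; free=4−2=2
SNF(R) diag = [5, 15] → torsion [5, 15]

Answer: M ≅ ℤ^2 ⊕ ℤ/5 ⊕ ℤ/15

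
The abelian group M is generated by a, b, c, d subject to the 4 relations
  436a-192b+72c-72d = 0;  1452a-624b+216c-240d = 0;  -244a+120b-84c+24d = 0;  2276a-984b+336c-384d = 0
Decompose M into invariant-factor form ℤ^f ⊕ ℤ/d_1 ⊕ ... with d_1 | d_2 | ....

rank_ℚ(R)=4; free=4−4=0
SNF(R) diag = [4, 12, 24, 24] → torsion [4, 12, 24, 24]

Answer: M ≅ ℤ/4 ⊕ ℤ/12 ⊕ ℤ/24 ⊕ ℤ/24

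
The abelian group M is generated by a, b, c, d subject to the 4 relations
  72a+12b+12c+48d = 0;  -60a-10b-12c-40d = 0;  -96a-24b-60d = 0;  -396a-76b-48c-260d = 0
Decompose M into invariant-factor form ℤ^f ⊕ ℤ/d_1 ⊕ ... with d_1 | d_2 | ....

Answer: M ≅ ℤ/2 ⊕ ℤ/4 ⊕ ℤ/12 ⊕ ℤ/12

Derivation:
rank_ℚ(R)=4; free=4−4=0
SNF(R) diag = [2, 4, 12, 12] → torsion [2, 4, 12, 12]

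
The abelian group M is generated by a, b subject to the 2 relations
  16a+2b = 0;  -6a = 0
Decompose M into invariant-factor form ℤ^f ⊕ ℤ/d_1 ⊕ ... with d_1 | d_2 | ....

Answer: M ≅ ℤ/2 ⊕ ℤ/6

Derivation:
rank_ℚ(R)=2; free=2−2=0
SNF(R) diag = [2, 6] → torsion [2, 6]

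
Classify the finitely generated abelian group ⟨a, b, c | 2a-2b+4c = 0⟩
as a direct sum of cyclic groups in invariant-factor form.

rank_ℚ(R)=1; free=3−1=2
SNF(R) diag = [2] → torsion [2]

Answer: M ≅ ℤ^2 ⊕ ℤ/2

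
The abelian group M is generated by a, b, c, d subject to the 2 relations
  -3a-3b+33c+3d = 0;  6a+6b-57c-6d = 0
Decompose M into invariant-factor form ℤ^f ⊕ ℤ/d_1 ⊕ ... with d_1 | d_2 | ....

rank_ℚ(R)=2; free=4−2=2
SNF(R) diag = [3, 9] → torsion [3, 9]

Answer: M ≅ ℤ^2 ⊕ ℤ/3 ⊕ ℤ/9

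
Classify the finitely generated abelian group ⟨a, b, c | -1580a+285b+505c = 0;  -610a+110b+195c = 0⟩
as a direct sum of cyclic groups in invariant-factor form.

Answer: M ≅ ℤ^1 ⊕ ℤ/5 ⊕ ℤ/5

Derivation:
rank_ℚ(R)=2; free=3−2=1
SNF(R) diag = [5, 5] → torsion [5, 5]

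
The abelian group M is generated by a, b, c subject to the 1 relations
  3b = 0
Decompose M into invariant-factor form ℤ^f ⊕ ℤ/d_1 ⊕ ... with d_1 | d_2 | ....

rank_ℚ(R)=1; free=3−1=2
SNF(R) diag = [3] → torsion [3]

Answer: M ≅ ℤ^2 ⊕ ℤ/3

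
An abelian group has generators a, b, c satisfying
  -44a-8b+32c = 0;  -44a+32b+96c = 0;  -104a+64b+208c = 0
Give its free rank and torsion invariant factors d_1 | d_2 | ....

Answer: M ≅ ℤ/4 ⊕ ℤ/8 ⊕ ℤ/16

Derivation:
rank_ℚ(R)=3; free=3−3=0
SNF(R) diag = [4, 8, 16] → torsion [4, 8, 16]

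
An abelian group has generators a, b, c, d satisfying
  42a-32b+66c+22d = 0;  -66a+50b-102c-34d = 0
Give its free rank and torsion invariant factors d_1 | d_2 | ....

rank_ℚ(R)=2; free=4−2=2
SNF(R) diag = [2, 6] → torsion [2, 6]

Answer: M ≅ ℤ^2 ⊕ ℤ/2 ⊕ ℤ/6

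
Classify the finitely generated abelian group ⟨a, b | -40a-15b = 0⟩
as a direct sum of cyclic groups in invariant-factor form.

rank_ℚ(R)=1; free=2−1=1
SNF(R) diag = [5] → torsion [5]

Answer: M ≅ ℤ^1 ⊕ ℤ/5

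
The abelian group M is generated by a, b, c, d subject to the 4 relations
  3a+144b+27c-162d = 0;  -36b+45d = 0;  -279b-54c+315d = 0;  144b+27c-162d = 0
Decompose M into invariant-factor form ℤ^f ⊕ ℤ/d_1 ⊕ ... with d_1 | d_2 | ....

rank_ℚ(R)=4; free=4−4=0
SNF(R) diag = [3, 9, 9, 27] → torsion [3, 9, 9, 27]

Answer: M ≅ ℤ/3 ⊕ ℤ/9 ⊕ ℤ/9 ⊕ ℤ/27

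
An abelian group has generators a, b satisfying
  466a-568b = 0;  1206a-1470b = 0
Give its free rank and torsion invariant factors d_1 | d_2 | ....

Answer: M ≅ ℤ/2 ⊕ ℤ/6

Derivation:
rank_ℚ(R)=2; free=2−2=0
SNF(R) diag = [2, 6] → torsion [2, 6]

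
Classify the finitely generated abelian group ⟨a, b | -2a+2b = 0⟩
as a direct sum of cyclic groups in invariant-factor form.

rank_ℚ(R)=1; free=2−1=1
SNF(R) diag = [2] → torsion [2]

Answer: M ≅ ℤ^1 ⊕ ℤ/2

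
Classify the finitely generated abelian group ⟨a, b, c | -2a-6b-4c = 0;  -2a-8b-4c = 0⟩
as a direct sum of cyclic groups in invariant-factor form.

Answer: M ≅ ℤ^1 ⊕ ℤ/2 ⊕ ℤ/2

Derivation:
rank_ℚ(R)=2; free=3−2=1
SNF(R) diag = [2, 2] → torsion [2, 2]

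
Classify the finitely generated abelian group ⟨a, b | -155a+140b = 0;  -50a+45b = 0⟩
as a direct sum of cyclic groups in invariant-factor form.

Answer: M ≅ ℤ/5 ⊕ ℤ/5

Derivation:
rank_ℚ(R)=2; free=2−2=0
SNF(R) diag = [5, 5] → torsion [5, 5]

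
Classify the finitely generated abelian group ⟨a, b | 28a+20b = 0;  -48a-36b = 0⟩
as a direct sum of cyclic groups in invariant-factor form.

Answer: M ≅ ℤ/4 ⊕ ℤ/12

Derivation:
rank_ℚ(R)=2; free=2−2=0
SNF(R) diag = [4, 12] → torsion [4, 12]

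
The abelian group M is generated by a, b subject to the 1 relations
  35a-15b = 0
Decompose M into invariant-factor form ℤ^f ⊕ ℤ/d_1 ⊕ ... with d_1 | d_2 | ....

Answer: M ≅ ℤ^1 ⊕ ℤ/5

Derivation:
rank_ℚ(R)=1; free=2−1=1
SNF(R) diag = [5] → torsion [5]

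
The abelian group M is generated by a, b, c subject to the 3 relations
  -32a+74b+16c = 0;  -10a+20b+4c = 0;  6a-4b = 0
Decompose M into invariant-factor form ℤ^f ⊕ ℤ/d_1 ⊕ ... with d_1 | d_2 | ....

rank_ℚ(R)=3; free=3−3=0
SNF(R) diag = [2, 2, 4] → torsion [2, 2, 4]

Answer: M ≅ ℤ/2 ⊕ ℤ/2 ⊕ ℤ/4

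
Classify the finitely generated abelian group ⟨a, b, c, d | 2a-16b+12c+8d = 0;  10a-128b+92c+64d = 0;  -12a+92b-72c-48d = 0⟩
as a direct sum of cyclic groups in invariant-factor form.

rank_ℚ(R)=3; free=4−3=1
SNF(R) diag = [2, 4, 8] → torsion [2, 4, 8]

Answer: M ≅ ℤ^1 ⊕ ℤ/2 ⊕ ℤ/4 ⊕ ℤ/8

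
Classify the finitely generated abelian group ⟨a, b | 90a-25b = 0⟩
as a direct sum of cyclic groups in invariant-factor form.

Answer: M ≅ ℤ^1 ⊕ ℤ/5

Derivation:
rank_ℚ(R)=1; free=2−1=1
SNF(R) diag = [5] → torsion [5]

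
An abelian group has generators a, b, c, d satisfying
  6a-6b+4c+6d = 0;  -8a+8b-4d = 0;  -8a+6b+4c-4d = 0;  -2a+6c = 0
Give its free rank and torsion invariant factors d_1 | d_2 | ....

rank_ℚ(R)=4; free=4−4=0
SNF(R) diag = [2, 2, 2, 4] → torsion [2, 2, 2, 4]

Answer: M ≅ ℤ/2 ⊕ ℤ/2 ⊕ ℤ/2 ⊕ ℤ/4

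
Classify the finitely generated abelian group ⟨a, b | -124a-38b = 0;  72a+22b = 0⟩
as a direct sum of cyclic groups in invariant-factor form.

rank_ℚ(R)=2; free=2−2=0
SNF(R) diag = [2, 4] → torsion [2, 4]

Answer: M ≅ ℤ/2 ⊕ ℤ/4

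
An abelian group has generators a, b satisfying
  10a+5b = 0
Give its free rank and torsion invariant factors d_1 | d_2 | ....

rank_ℚ(R)=1; free=2−1=1
SNF(R) diag = [5] → torsion [5]

Answer: M ≅ ℤ^1 ⊕ ℤ/5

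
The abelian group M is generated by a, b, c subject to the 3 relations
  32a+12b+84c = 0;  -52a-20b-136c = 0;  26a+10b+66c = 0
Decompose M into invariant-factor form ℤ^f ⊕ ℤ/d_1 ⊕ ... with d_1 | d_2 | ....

Answer: M ≅ ℤ/2 ⊕ ℤ/4 ⊕ ℤ/4

Derivation:
rank_ℚ(R)=3; free=3−3=0
SNF(R) diag = [2, 4, 4] → torsion [2, 4, 4]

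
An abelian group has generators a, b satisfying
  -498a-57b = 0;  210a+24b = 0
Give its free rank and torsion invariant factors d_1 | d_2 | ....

rank_ℚ(R)=2; free=2−2=0
SNF(R) diag = [3, 6] → torsion [3, 6]

Answer: M ≅ ℤ/3 ⊕ ℤ/6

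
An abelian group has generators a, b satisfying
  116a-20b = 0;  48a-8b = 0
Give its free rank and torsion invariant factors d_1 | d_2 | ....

rank_ℚ(R)=2; free=2−2=0
SNF(R) diag = [4, 8] → torsion [4, 8]

Answer: M ≅ ℤ/4 ⊕ ℤ/8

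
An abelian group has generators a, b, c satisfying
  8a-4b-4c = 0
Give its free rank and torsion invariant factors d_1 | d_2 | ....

rank_ℚ(R)=1; free=3−1=2
SNF(R) diag = [4] → torsion [4]

Answer: M ≅ ℤ^2 ⊕ ℤ/4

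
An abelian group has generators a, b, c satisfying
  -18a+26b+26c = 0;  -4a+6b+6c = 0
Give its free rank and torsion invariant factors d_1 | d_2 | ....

rank_ℚ(R)=2; free=3−2=1
SNF(R) diag = [2, 2] → torsion [2, 2]

Answer: M ≅ ℤ^1 ⊕ ℤ/2 ⊕ ℤ/2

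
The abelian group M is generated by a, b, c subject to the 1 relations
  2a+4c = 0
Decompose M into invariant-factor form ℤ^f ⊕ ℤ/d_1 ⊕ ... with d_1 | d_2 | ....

rank_ℚ(R)=1; free=3−1=2
SNF(R) diag = [2] → torsion [2]

Answer: M ≅ ℤ^2 ⊕ ℤ/2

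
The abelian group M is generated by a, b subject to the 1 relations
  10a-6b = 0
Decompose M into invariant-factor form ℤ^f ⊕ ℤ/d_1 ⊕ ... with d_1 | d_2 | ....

rank_ℚ(R)=1; free=2−1=1
SNF(R) diag = [2] → torsion [2]

Answer: M ≅ ℤ^1 ⊕ ℤ/2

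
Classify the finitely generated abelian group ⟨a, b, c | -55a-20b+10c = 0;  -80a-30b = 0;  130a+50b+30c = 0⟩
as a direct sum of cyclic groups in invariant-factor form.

Answer: M ≅ ℤ/5 ⊕ ℤ/10 ⊕ ℤ/10

Derivation:
rank_ℚ(R)=3; free=3−3=0
SNF(R) diag = [5, 10, 10] → torsion [5, 10, 10]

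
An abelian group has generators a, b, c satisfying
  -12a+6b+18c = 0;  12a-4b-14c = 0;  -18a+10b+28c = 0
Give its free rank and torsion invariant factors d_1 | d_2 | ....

Answer: M ≅ ℤ/2 ⊕ ℤ/2 ⊕ ℤ/6

Derivation:
rank_ℚ(R)=3; free=3−3=0
SNF(R) diag = [2, 2, 6] → torsion [2, 2, 6]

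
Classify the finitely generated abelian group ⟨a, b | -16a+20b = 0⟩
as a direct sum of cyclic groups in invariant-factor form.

rank_ℚ(R)=1; free=2−1=1
SNF(R) diag = [4] → torsion [4]

Answer: M ≅ ℤ^1 ⊕ ℤ/4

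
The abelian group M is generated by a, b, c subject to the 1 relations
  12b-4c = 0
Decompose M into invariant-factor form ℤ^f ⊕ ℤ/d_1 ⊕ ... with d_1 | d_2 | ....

rank_ℚ(R)=1; free=3−1=2
SNF(R) diag = [4] → torsion [4]

Answer: M ≅ ℤ^2 ⊕ ℤ/4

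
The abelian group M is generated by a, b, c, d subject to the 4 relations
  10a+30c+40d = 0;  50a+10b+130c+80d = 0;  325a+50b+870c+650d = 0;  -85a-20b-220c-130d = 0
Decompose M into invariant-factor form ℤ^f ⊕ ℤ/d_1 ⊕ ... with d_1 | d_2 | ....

Answer: M ≅ ℤ/5 ⊕ ℤ/10 ⊕ ℤ/10 ⊕ ℤ/20

Derivation:
rank_ℚ(R)=4; free=4−4=0
SNF(R) diag = [5, 10, 10, 20] → torsion [5, 10, 10, 20]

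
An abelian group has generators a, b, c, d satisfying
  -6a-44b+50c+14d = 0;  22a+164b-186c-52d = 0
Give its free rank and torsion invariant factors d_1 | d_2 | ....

Answer: M ≅ ℤ^2 ⊕ ℤ/2 ⊕ ℤ/2

Derivation:
rank_ℚ(R)=2; free=4−2=2
SNF(R) diag = [2, 2] → torsion [2, 2]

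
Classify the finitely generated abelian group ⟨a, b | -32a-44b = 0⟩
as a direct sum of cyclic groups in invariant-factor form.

Answer: M ≅ ℤ^1 ⊕ ℤ/4

Derivation:
rank_ℚ(R)=1; free=2−1=1
SNF(R) diag = [4] → torsion [4]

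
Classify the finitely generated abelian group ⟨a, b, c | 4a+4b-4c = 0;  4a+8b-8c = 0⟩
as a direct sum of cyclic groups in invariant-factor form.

Answer: M ≅ ℤ^1 ⊕ ℤ/4 ⊕ ℤ/4

Derivation:
rank_ℚ(R)=2; free=3−2=1
SNF(R) diag = [4, 4] → torsion [4, 4]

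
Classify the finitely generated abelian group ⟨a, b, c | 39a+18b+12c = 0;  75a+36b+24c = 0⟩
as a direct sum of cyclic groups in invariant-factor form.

rank_ℚ(R)=2; free=3−2=1
SNF(R) diag = [3, 6] → torsion [3, 6]

Answer: M ≅ ℤ^1 ⊕ ℤ/3 ⊕ ℤ/6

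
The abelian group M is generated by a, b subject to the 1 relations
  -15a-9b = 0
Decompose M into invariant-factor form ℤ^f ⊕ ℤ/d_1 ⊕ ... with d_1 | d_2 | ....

rank_ℚ(R)=1; free=2−1=1
SNF(R) diag = [3] → torsion [3]

Answer: M ≅ ℤ^1 ⊕ ℤ/3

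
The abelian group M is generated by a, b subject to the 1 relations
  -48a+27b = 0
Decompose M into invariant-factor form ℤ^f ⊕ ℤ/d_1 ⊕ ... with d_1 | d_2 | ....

Answer: M ≅ ℤ^1 ⊕ ℤ/3

Derivation:
rank_ℚ(R)=1; free=2−1=1
SNF(R) diag = [3] → torsion [3]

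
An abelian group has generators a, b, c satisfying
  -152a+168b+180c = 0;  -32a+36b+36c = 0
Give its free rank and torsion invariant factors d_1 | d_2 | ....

rank_ℚ(R)=2; free=3−2=1
SNF(R) diag = [4, 12] → torsion [4, 12]

Answer: M ≅ ℤ^1 ⊕ ℤ/4 ⊕ ℤ/12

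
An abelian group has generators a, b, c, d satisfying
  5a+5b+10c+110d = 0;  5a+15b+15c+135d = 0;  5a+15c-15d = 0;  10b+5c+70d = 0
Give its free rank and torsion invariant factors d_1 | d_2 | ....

rank_ℚ(R)=4; free=4−4=0
SNF(R) diag = [5, 5, 15, 45] → torsion [5, 5, 15, 45]

Answer: M ≅ ℤ/5 ⊕ ℤ/5 ⊕ ℤ/15 ⊕ ℤ/45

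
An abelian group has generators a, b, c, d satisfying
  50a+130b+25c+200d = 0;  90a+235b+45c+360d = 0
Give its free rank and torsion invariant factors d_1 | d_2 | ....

rank_ℚ(R)=2; free=4−2=2
SNF(R) diag = [5, 5] → torsion [5, 5]

Answer: M ≅ ℤ^2 ⊕ ℤ/5 ⊕ ℤ/5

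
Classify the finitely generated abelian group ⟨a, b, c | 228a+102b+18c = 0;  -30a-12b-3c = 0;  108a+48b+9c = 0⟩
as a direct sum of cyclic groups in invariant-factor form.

rank_ℚ(R)=3; free=3−3=0
SNF(R) diag = [3, 6, 6] → torsion [3, 6, 6]

Answer: M ≅ ℤ/3 ⊕ ℤ/6 ⊕ ℤ/6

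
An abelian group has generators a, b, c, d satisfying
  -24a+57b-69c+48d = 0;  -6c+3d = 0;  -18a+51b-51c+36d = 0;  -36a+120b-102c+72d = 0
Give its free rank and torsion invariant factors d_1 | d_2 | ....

Answer: M ≅ ℤ/3 ⊕ ℤ/3 ⊕ ℤ/6 ⊕ ℤ/18

Derivation:
rank_ℚ(R)=4; free=4−4=0
SNF(R) diag = [3, 3, 6, 18] → torsion [3, 3, 6, 18]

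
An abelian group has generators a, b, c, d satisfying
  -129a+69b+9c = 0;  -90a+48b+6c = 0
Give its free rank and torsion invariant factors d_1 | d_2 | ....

Answer: M ≅ ℤ^2 ⊕ ℤ/3 ⊕ ℤ/6

Derivation:
rank_ℚ(R)=2; free=4−2=2
SNF(R) diag = [3, 6] → torsion [3, 6]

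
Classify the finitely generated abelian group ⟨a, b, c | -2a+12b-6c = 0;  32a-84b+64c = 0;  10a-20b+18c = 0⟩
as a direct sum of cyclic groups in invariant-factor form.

Answer: M ≅ ℤ/2 ⊕ ℤ/4 ⊕ ℤ/4

Derivation:
rank_ℚ(R)=3; free=3−3=0
SNF(R) diag = [2, 4, 4] → torsion [2, 4, 4]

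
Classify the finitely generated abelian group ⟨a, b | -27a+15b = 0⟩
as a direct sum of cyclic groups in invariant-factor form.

Answer: M ≅ ℤ^1 ⊕ ℤ/3

Derivation:
rank_ℚ(R)=1; free=2−1=1
SNF(R) diag = [3] → torsion [3]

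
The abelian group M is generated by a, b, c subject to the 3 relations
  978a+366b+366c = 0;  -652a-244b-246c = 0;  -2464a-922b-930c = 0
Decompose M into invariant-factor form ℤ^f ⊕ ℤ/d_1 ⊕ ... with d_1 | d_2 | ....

rank_ℚ(R)=3; free=3−3=0
SNF(R) diag = [2, 6, 18] → torsion [2, 6, 18]

Answer: M ≅ ℤ/2 ⊕ ℤ/6 ⊕ ℤ/18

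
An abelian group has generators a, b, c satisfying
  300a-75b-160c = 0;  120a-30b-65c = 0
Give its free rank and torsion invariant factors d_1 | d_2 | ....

Answer: M ≅ ℤ^1 ⊕ ℤ/5 ⊕ ℤ/15

Derivation:
rank_ℚ(R)=2; free=3−2=1
SNF(R) diag = [5, 15] → torsion [5, 15]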